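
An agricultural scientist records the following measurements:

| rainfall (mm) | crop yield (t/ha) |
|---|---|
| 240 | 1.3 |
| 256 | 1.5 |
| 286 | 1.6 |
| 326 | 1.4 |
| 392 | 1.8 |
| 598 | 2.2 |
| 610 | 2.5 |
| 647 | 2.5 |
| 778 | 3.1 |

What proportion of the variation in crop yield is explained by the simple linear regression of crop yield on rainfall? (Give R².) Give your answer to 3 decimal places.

n = 9, Σx = 4133, Σy = 17.9, Σxy = 9185.5, Σx² = 2218469, Σy² = 38.65
Sxx = Σx² − (Σx)²/n = 2218469 − 1897965.444444 = 320503.555556
Sxy = Σxy − (Σx)(Σy)/n = 9185.5 − 8220.077778 = 965.422222
Syy = Σy² − (Σy)²/n = 38.65 − 35.601111 = 3.048889
R² = Sxy²/(Sxx·Syy) = (965.422222)²/(320503.555556·3.048889) = 0.953806

0.954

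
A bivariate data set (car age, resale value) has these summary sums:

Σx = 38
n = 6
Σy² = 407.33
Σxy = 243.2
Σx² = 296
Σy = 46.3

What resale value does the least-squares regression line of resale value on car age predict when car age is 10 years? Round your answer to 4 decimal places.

Sxx = Σx² − (Σx)²/n = 296 − 240.666667 = 55.333333
Sxy = Σxy − (Σx)(Σy)/n = 243.2 − 293.233333 = -50.033333
b = Sxy/Sxx = -50.033333/55.333333 = -0.904217
a = ȳ − b·x̄ = 7.716667 − (-0.904217)·6.333333 = 13.443373
ŷ(10) = a + b·10 = 13.443373 + (-0.904217)·10 = 4.401205

4.4012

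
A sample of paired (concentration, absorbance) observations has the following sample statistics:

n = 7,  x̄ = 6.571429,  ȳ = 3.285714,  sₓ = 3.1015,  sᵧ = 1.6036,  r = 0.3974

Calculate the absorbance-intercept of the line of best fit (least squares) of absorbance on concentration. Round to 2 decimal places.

1.94

b = r · sᵧ/sₓ = 0.3974 · 1.6036/3.1015 = 0.205472
a = ȳ − b·x̄ = 3.285714 − 0.205472·6.571429 = 1.935471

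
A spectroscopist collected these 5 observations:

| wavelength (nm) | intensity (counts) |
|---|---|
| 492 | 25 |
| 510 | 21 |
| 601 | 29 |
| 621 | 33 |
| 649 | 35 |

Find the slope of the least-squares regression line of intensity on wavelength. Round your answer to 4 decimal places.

0.0763

n = 5, Σx = 2873, Σy = 143, Σxy = 83647, Σx² = 1670207
Sxx = Σx² − (Σx)²/n = 1670207 − 1650825.8 = 19381.2
Sxy = Σxy − (Σx)(Σy)/n = 83647 − 82167.8 = 1479.2
b = Sxy/Sxx = 1479.2/19381.2 = 0.076321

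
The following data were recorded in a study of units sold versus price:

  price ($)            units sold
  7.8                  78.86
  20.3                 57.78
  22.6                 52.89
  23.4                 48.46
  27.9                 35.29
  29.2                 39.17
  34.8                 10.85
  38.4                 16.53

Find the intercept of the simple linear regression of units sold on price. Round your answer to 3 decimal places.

100.674

n = 8, Σx = 204.4, Σy = 339.83, Σxy = 7258.007, Σx² = 5847.9
Sxx = Σx² − (Σx)²/n = 5847.9 − 5222.42 = 625.48
Sxy = Σxy − (Σx)(Σy)/n = 7258.007 − 8682.6565 = -1424.6495
b = Sxy/Sxx = -1424.6495/625.48 = -2.277690
a = ȳ − b·x̄ = 42.47875 − (-2.277690)·25.55 = 100.673728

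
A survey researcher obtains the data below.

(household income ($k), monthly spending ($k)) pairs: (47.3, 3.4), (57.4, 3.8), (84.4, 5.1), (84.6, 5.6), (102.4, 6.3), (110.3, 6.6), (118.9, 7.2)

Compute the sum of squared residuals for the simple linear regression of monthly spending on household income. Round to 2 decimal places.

0.14

n = 7, Σx = 605.3, Σy = 38, Σxy = 3512.32, Σx² = 56601.63, Σy² = 218.46
Sxx = Σx² − (Σx)²/n = 56601.63 − 52341.155714 = 4260.474286
Sxy = Σxy − (Σx)(Σy)/n = 3512.32 − 3285.914286 = 226.405714
Syy = Σy² − (Σy)²/n = 218.46 − 206.285714 = 12.174286
b = Sxy/Sxx = 226.405714/4260.474286 = 0.053141
SSE = Syy − b·Sxy = 12.174286 − 0.053141·226.405714 = 0.142868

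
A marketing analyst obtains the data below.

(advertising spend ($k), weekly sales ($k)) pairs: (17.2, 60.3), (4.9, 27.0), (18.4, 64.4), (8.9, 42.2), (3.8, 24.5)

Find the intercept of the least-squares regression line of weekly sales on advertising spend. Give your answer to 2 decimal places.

n = 5, Σx = 53.2, Σy = 218.4, Σxy = 2823.1, Σx² = 752.06
Sxx = Σx² − (Σx)²/n = 752.06 − 566.048 = 186.012
Sxy = Σxy − (Σx)(Σy)/n = 2823.1 − 2323.776 = 499.324
b = Sxy/Sxx = 499.324/186.012 = 2.684364
a = ȳ − b·x̄ = 43.68 − 2.684364·10.64 = 15.118362

15.12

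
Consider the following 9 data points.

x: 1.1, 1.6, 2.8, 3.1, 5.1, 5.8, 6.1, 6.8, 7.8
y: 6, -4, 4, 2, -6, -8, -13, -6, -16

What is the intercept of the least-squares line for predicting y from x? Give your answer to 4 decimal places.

n = 9, Σx = 40.2, Σy = -41, Σxy = -304.3, Σx² = 225.16
Sxx = Σx² − (Σx)²/n = 225.16 − 179.56 = 45.6
Sxy = Σxy − (Σx)(Σy)/n = -304.3 − (-183.133333) = -121.166667
b = Sxy/Sxx = -121.166667/45.6 = -2.657164
a = ȳ − b·x̄ = -4.555556 − (-2.657164)·4.466667 = 7.313109

7.3131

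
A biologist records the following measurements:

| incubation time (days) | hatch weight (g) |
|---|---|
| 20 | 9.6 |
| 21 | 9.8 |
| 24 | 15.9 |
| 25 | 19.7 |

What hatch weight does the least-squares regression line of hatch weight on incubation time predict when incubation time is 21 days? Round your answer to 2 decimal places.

n = 4, Σx = 90, Σy = 55, Σxy = 1271.9, Σx² = 2042
Sxx = Σx² − (Σx)²/n = 2042 − 2025 = 17
Sxy = Σxy − (Σx)(Σy)/n = 1271.9 − 1237.5 = 34.4
b = Sxy/Sxx = 34.4/17 = 2.023529
a = ȳ − b·x̄ = 13.75 − 2.023529·22.5 = -31.779412
ŷ(21) = a + b·21 = -31.779412 + 2.023529·21 = 10.714706

10.71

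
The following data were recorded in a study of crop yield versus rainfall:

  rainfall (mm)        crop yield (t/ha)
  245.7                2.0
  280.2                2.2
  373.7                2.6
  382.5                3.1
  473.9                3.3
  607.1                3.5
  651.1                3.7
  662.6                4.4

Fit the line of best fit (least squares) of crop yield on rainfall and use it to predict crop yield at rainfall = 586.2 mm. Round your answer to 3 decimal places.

n = 8, Σx = 3676.8, Σy = 24.8, Σxy = 12278.44, Σx² = 1880960.06
Sxx = Σx² − (Σx)²/n = 1880960.06 − 1689857.28 = 191102.78
Sxy = Σxy − (Σx)(Σy)/n = 12278.44 − 11398.08 = 880.36
b = Sxy/Sxx = 880.36/191102.78 = 0.004607
a = ȳ − b·x̄ = 3.1 − 0.004607·459.6 = 0.982744
ŷ(586.2) = a + b·586.2 = 0.982744 + 0.004607·586.2 = 3.683213

3.683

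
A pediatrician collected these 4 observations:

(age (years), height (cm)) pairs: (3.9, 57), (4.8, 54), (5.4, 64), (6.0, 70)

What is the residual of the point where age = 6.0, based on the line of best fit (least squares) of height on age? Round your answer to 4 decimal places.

n = 4, Σx = 20.1, Σy = 245, Σxy = 1247.1, Σx² = 103.41
Sxx = Σx² − (Σx)²/n = 103.41 − 101.0025 = 2.4075
Sxy = Σxy − (Σx)(Σy)/n = 1247.1 − 1231.125 = 15.975
b = Sxy/Sxx = 15.975/2.4075 = 6.635514
a = ȳ − b·x̄ = 61.25 − 6.635514·5.025 = 27.906542
ŷ(6.0) = 27.906542 + 6.635514·6 = 67.719626
residual = y − ŷ = 70 − 67.719626 = 2.280374

2.2804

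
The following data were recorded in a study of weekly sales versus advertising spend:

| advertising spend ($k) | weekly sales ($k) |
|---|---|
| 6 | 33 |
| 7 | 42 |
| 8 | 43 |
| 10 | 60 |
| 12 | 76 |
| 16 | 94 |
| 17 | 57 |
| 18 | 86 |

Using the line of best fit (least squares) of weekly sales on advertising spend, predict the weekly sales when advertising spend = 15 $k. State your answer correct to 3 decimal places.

n = 8, Σx = 94, Σy = 491, Σxy = 6369, Σx² = 1262
Sxx = Σx² − (Σx)²/n = 1262 − 1104.5 = 157.5
Sxy = Σxy − (Σx)(Σy)/n = 6369 − 5769.25 = 599.75
b = Sxy/Sxx = 599.75/157.5 = 3.807937
a = ȳ − b·x̄ = 61.375 − 3.807937·11.75 = 16.631746
ŷ(15) = a + b·15 = 16.631746 + 3.807937·15 = 73.750794

73.751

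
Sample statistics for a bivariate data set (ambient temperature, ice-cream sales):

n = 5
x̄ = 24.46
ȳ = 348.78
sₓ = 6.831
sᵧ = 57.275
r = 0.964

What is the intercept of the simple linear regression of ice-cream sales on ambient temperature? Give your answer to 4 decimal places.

b = r · sᵧ/sₓ = 0.964 · 57.275/6.831 = 8.082726
a = ȳ − b·x̄ = 348.78 − 8.082726·24.46 = 151.076527

151.0765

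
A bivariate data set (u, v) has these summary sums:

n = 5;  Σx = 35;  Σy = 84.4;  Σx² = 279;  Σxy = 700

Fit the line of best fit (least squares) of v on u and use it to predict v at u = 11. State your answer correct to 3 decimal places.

Sxx = Σx² − (Σx)²/n = 279 − 245 = 34
Sxy = Σxy − (Σx)(Σy)/n = 700 − 590.8 = 109.2
b = Sxy/Sxx = 109.2/34 = 3.211765
a = ȳ − b·x̄ = 16.88 − 3.211765·7 = -5.602353
ŷ(11) = a + b·11 = -5.602353 + 3.211765·11 = 29.727059

29.727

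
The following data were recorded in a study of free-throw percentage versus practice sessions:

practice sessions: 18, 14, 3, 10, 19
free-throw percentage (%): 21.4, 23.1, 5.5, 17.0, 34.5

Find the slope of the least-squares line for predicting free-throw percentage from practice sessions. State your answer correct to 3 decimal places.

1.472

n = 5, Σx = 64, Σy = 101.5, Σxy = 1550.6, Σx² = 990
Sxx = Σx² − (Σx)²/n = 990 − 819.2 = 170.8
Sxy = Σxy − (Σx)(Σy)/n = 1550.6 − 1299.2 = 251.4
b = Sxy/Sxx = 251.4/170.8 = 1.471897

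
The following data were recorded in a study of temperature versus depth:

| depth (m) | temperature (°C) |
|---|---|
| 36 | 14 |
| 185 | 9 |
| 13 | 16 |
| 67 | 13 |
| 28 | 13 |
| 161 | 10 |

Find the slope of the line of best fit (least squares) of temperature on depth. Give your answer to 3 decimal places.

-0.034

n = 6, Σx = 490, Σy = 75, Σxy = 5222, Σx² = 66884
Sxx = Σx² − (Σx)²/n = 66884 − 40016.666667 = 26867.333333
Sxy = Σxy − (Σx)(Σy)/n = 5222 − 6125 = -903
b = Sxy/Sxx = -903/26867.333333 = -0.033610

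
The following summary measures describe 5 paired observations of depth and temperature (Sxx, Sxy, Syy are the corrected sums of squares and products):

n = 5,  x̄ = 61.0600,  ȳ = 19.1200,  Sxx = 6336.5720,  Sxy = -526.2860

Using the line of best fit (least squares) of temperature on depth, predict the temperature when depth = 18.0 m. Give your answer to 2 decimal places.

b = Sxy/Sxx = -526.286/6336.572 = -0.083055
a = ȳ − b·x̄ = 19.12 − (-0.083055)·61.06 = 24.191358
ŷ(18.0) = a + b·18.0 = 24.191358 + (-0.083055)·18 = 22.696362

22.70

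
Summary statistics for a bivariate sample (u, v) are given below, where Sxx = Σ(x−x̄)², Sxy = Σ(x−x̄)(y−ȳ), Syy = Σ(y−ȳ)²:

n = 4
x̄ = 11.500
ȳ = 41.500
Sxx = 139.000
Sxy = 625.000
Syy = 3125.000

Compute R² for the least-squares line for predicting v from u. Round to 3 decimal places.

0.899

R² = Sxy²/(Sxx·Syy) = (625)²/(139·3125) = 0.899281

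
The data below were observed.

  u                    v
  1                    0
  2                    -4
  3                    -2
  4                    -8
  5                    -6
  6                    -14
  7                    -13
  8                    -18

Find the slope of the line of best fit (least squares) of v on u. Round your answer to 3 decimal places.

-2.440

n = 8, Σx = 36, Σy = -65, Σxy = -395, Σx² = 204
Sxx = Σx² − (Σx)²/n = 204 − 162 = 42
Sxy = Σxy − (Σx)(Σy)/n = -395 − (-292.5) = -102.5
b = Sxy/Sxx = -102.5/42 = -2.440476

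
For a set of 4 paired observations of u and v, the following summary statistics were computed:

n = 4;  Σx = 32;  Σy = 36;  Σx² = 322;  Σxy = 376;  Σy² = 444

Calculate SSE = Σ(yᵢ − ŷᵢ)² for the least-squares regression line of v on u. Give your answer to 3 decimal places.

2.667

Sxx = Σx² − (Σx)²/n = 322 − 256 = 66
Sxy = Σxy − (Σx)(Σy)/n = 376 − 288 = 88
Syy = Σy² − (Σy)²/n = 444 − 324 = 120
b = Sxy/Sxx = 88/66 = 1.333333
SSE = Syy − b·Sxy = 120 − 1.333333·88 = 2.666667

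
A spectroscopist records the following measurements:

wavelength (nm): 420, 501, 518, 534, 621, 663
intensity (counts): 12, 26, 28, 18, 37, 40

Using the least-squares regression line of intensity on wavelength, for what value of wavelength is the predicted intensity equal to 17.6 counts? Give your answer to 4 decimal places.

n = 6, Σx = 3257, Σy = 161, Σxy = 91679, Σx² = 1806091
Sxx = Σx² − (Σx)²/n = 1806091 − 1768008.166667 = 38082.833333
Sxy = Σxy − (Σx)(Σy)/n = 91679 − 87396.166667 = 4282.833333
b = Sxy/Sxx = 4282.833333/38082.833333 = 0.112461
a = ȳ − b·x̄ = 26.833333 − 0.112461·542.833333 = -34.214244
Set a + b·x = 17.6: x = (17.6 − (-34.214244)) / 0.112461 = 460.730793

460.7308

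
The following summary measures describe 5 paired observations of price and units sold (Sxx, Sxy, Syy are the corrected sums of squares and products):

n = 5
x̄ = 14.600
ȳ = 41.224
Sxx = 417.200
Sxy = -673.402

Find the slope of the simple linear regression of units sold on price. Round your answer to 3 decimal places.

b = Sxy/Sxx = -673.402/417.2 = -1.614099

-1.614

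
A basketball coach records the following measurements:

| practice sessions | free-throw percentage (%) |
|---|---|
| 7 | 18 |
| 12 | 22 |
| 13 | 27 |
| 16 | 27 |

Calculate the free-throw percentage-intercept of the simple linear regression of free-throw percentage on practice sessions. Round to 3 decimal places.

n = 4, Σx = 48, Σy = 94, Σxy = 1173, Σx² = 618
Sxx = Σx² − (Σx)²/n = 618 − 576 = 42
Sxy = Σxy − (Σx)(Σy)/n = 1173 − 1128 = 45
b = Sxy/Sxx = 45/42 = 1.071429
a = ȳ − b·x̄ = 23.5 − 1.071429·12 = 10.642857

10.643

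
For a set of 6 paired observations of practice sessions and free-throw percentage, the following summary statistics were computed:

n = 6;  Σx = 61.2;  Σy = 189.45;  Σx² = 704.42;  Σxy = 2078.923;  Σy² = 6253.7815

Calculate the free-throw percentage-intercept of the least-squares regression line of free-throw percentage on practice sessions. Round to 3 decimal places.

12.934

Sxx = Σx² − (Σx)²/n = 704.42 − 624.24 = 80.18
Sxy = Σxy − (Σx)(Σy)/n = 2078.923 − 1932.39 = 146.533
b = Sxy/Sxx = 146.533/80.18 = 1.827551
a = ȳ − b·x̄ = 31.575 − 1.827551·10.2 = 12.933985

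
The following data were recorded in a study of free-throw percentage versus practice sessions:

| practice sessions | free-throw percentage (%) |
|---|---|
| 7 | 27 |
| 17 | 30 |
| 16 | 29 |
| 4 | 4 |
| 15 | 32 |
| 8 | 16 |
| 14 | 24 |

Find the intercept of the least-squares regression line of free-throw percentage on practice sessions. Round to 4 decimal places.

4.9158

n = 7, Σx = 81, Σy = 162, Σxy = 2123, Σx² = 1095
Sxx = Σx² − (Σx)²/n = 1095 − 937.285714 = 157.714286
Sxy = Σxy − (Σx)(Σy)/n = 2123 − 1874.571429 = 248.428571
b = Sxy/Sxx = 248.428571/157.714286 = 1.575181
a = ȳ − b·x̄ = 23.142857 − 1.575181·11.571429 = 4.915761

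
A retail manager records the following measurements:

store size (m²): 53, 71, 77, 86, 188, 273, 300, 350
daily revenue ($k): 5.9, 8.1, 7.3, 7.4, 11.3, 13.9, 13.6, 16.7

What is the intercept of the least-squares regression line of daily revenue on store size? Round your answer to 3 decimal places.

4.862

n = 8, Σx = 1398, Σy = 84.2, Σxy = 17930.4, Σx² = 343548
Sxx = Σx² − (Σx)²/n = 343548 − 244300.5 = 99247.5
Sxy = Σxy − (Σx)(Σy)/n = 17930.4 − 14713.95 = 3216.45
b = Sxy/Sxx = 3216.45/99247.5 = 0.032408
a = ȳ − b·x̄ = 10.525 − 0.032408·174.75 = 4.861637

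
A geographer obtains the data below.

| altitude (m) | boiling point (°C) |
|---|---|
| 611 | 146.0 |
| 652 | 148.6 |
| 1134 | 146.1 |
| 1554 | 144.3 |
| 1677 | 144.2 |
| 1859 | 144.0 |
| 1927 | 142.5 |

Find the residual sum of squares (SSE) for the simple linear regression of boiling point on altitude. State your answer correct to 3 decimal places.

4.733

n = 7, Σx = 9414, Σy = 1015.7, Σxy = 1360129.7, Σx² = 14480836, Σy² = 147401.55
Sxx = Σx² − (Σx)²/n = 14480836 − 12660485.142857 = 1820350.857143
Sxy = Σxy − (Σx)(Σy)/n = 1360129.7 − 1365971.4 = -5841.7
Syy = Σy² − (Σy)²/n = 147401.55 − 147378.07 = 23.48
b = Sxy/Sxx = -5841.7/1820350.857143 = -0.003209
SSE = Syy − b·Sxy = 23.48 − (-0.003209)·(-5841.7) = 4.733362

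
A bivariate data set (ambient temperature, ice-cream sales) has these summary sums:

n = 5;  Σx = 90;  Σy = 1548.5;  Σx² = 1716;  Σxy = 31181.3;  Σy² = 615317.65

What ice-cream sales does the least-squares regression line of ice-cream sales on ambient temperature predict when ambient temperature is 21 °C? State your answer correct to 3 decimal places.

Sxx = Σx² − (Σx)²/n = 1716 − 1620 = 96
Sxy = Σxy − (Σx)(Σy)/n = 31181.3 − 27873 = 3308.3
b = Sxy/Sxx = 3308.3/96 = 34.461458
a = ȳ − b·x̄ = 309.7 − 34.461458·18 = -310.60625
ŷ(21) = a + b·21 = -310.60625 + 34.461458·21 = 413.084375

413.084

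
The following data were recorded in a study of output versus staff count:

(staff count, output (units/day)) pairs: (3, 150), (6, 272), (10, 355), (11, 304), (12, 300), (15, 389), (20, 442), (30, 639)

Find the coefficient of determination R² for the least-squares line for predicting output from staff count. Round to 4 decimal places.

n = 8, Σx = 107, Σy = 2851, Σxy = 46421, Σx² = 1935, Σy² = 1159931
Sxx = Σx² − (Σx)²/n = 1935 − 1431.125 = 503.875
Sxy = Σxy − (Σx)(Σy)/n = 46421 − 38132.125 = 8288.875
Syy = Σy² − (Σy)²/n = 1159931 − 1016025.125 = 143905.875
R² = Sxy²/(Sxx·Syy) = (8288.875)²/(503.875·143905.875) = 0.947523

0.9475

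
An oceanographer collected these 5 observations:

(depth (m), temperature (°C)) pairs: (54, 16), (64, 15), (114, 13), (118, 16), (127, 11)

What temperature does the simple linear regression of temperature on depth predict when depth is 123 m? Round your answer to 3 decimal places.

13.095

n = 5, Σx = 477, Σy = 71, Σxy = 6591, Σx² = 50061
Sxx = Σx² − (Σx)²/n = 50061 − 45505.8 = 4555.2
Sxy = Σxy − (Σx)(Σy)/n = 6591 − 6773.4 = -182.4
b = Sxy/Sxx = -182.4/4555.2 = -0.040042
a = ȳ − b·x̄ = 14.2 − (-0.040042)·95.4 = 18.020021
ŷ(123) = a + b·123 = 18.020021 + (-0.040042)·123 = 13.094837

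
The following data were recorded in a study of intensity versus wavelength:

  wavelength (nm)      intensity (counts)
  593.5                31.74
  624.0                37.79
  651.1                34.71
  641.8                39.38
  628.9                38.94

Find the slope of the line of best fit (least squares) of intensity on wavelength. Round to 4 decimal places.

0.0827

n = 5, Σx = 3139.3, Σy = 182.56, Σxy = 114781.781, Σx² = 1972971.91
Sxx = Σx² − (Σx)²/n = 1972971.91 − 1971040.898 = 1931.012
Sxy = Σxy − (Σx)(Σy)/n = 114781.781 − 114622.1216 = 159.6594
b = Sxy/Sxx = 159.6594/1931.012 = 0.082682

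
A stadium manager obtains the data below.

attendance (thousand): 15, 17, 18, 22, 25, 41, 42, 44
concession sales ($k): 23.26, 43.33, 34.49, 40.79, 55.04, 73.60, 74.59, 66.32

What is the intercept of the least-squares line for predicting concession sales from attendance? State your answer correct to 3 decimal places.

n = 8, Σx = 224, Σy = 411.42, Σxy = 13048.17, Σx² = 7328
Sxx = Σx² − (Σx)²/n = 7328 − 6272 = 1056
Sxy = Σxy − (Σx)(Σy)/n = 13048.17 − 11519.76 = 1528.41
b = Sxy/Sxx = 1528.41/1056 = 1.447358
a = ȳ − b·x̄ = 51.4275 − 1.447358·28 = 10.901477

10.901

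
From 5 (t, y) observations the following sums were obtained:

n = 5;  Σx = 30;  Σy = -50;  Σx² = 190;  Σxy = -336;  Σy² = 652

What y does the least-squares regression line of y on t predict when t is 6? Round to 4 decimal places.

-10.0000

Sxx = Σx² − (Σx)²/n = 190 − 180 = 10
Sxy = Σxy − (Σx)(Σy)/n = -336 − (-300) = -36
b = Sxy/Sxx = -36/10 = -3.6
a = ȳ − b·x̄ = -10 − (-3.6)·6 = 11.6
ŷ(6) = a + b·6 = 11.6 + (-3.6)·6 = -10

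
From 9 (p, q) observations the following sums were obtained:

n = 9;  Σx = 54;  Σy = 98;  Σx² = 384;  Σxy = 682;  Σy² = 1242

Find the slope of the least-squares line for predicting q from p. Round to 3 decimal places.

Sxx = Σx² − (Σx)²/n = 384 − 324 = 60
Sxy = Σxy − (Σx)(Σy)/n = 682 − 588 = 94
b = Sxy/Sxx = 94/60 = 1.566667

1.567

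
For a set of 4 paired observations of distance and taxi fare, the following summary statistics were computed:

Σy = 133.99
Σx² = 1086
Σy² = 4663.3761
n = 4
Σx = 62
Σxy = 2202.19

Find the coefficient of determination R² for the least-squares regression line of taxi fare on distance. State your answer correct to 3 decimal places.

0.718

Sxx = Σx² − (Σx)²/n = 1086 − 961 = 125
Sxy = Σxy − (Σx)(Σy)/n = 2202.19 − 2076.845 = 125.345
Syy = Σy² − (Σy)²/n = 4663.3761 − 4488.330025 = 175.046075
R² = Sxy²/(Sxx·Syy) = (125.345)²/(125·175.046075) = 0.718045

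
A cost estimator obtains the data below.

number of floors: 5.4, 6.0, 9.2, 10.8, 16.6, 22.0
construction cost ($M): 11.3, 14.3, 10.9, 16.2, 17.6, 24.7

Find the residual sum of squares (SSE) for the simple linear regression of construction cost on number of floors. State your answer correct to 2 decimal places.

n = 6, Σx = 70, Σy = 95, Σxy = 1257.62, Σx² = 1026, Σy² = 1633.28
Sxx = Σx² − (Σx)²/n = 1026 − 816.666667 = 209.333333
Sxy = Σxy − (Σx)(Σy)/n = 1257.62 − 1108.333333 = 149.286667
Syy = Σy² − (Σy)²/n = 1633.28 − 1504.166667 = 129.113333
b = Sxy/Sxx = 149.286667/209.333333 = 0.713153
SSE = Syy − b·Sxy = 129.113333 − 0.713153·149.286667 = 22.649119

22.65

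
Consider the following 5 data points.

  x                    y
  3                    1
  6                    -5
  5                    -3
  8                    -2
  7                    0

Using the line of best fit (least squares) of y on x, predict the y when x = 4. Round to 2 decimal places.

n = 5, Σx = 29, Σy = -9, Σxy = -58, Σx² = 183
Sxx = Σx² − (Σx)²/n = 183 − 168.2 = 14.8
Sxy = Σxy − (Σx)(Σy)/n = -58 − (-52.2) = -5.8
b = Sxy/Sxx = -5.8/14.8 = -0.391892
a = ȳ − b·x̄ = -1.8 − (-0.391892)·5.8 = 0.472973
ŷ(4) = a + b·4 = 0.472973 + (-0.391892)·4 = -1.094595

-1.09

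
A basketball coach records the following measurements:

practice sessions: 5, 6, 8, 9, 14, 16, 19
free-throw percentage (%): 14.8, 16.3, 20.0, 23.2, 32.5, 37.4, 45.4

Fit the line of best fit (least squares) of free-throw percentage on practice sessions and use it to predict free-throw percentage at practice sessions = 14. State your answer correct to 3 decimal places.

33.557

n = 7, Σx = 77, Σy = 189.6, Σxy = 2456.6, Σx² = 1019
Sxx = Σx² − (Σx)²/n = 1019 − 847 = 172
Sxy = Σxy − (Σx)(Σy)/n = 2456.6 − 2085.6 = 371
b = Sxy/Sxx = 371/172 = 2.156977
a = ȳ − b·x̄ = 27.085714 − 2.156977·11 = 3.358970
ŷ(14) = a + b·14 = 3.358970 + 2.156977·14 = 33.556645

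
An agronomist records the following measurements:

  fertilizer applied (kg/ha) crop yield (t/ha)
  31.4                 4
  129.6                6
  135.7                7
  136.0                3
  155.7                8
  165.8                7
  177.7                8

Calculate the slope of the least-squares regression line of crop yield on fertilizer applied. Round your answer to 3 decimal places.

n = 7, Σx = 931.9, Σy = 43, Σxy = 6088.9, Σx² = 138002.03
Sxx = Σx² − (Σx)²/n = 138002.03 − 124062.515714 = 13939.514286
Sxy = Σxy − (Σx)(Σy)/n = 6088.9 − 5724.528571 = 364.371429
b = Sxy/Sxx = 364.371429/13939.514286 = 0.026139

0.026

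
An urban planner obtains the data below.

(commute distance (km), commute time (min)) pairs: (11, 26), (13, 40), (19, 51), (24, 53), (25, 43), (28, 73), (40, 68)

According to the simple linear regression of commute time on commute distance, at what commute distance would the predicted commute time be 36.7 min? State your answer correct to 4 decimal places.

12.7516

n = 7, Σx = 160, Σy = 354, Σxy = 8886, Σx² = 4236
Sxx = Σx² − (Σx)²/n = 4236 − 3657.142857 = 578.857143
Sxy = Σxy − (Σx)(Σy)/n = 8886 − 8091.428571 = 794.571429
b = Sxy/Sxx = 794.571429/578.857143 = 1.372655
a = ȳ − b·x̄ = 50.571429 − 1.372655·22.857143 = 19.196446
Set a + b·x = 36.7: x = (36.7 − 19.196446) / 1.372655 = 12.751600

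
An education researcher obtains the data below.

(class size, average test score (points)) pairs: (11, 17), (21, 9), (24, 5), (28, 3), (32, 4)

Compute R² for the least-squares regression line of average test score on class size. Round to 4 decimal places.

0.9015

n = 5, Σx = 116, Σy = 38, Σxy = 708, Σx² = 2946, Σy² = 420
Sxx = Σx² − (Σx)²/n = 2946 − 2691.2 = 254.8
Sxy = Σxy − (Σx)(Σy)/n = 708 − 881.6 = -173.6
Syy = Σy² − (Σy)²/n = 420 − 288.8 = 131.2
R² = Sxy²/(Sxx·Syy) = (-173.6)²/(254.8·131.2) = 0.901501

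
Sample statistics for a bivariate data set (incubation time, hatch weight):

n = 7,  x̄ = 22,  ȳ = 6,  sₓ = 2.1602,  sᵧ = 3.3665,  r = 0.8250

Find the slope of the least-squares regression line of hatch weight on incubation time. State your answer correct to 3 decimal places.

1.286

b = r · sᵧ/sₓ = 0.825 · 3.3665/2.1602 = 1.285697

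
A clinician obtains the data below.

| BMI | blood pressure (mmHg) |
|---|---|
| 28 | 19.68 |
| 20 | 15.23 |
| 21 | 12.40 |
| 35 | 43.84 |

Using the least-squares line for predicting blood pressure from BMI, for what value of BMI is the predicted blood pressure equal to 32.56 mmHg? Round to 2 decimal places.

n = 4, Σx = 104, Σy = 91.15, Σxy = 2650.44, Σx² = 2850
Sxx = Σx² − (Σx)²/n = 2850 − 2704 = 146
Sxy = Σxy − (Σx)(Σy)/n = 2650.44 − 2369.9 = 280.54
b = Sxy/Sxx = 280.54/146 = 1.921507
a = ȳ − b·x̄ = 22.7875 − 1.921507·26 = -27.171678
Set a + b·x = 32.56: x = (32.56 − (-27.171678)) / 1.921507 = 31.085852

31.09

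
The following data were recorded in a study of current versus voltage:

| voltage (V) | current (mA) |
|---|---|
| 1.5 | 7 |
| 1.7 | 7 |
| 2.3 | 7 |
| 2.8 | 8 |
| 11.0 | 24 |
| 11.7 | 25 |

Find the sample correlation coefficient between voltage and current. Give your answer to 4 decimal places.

0.9979

n = 6, Σx = 31, Σy = 78, Σxy = 617.4, Σx² = 276.16, Σy² = 1412
Sxx = Σx² − (Σx)²/n = 276.16 − 160.166667 = 115.993333
Sxy = Σxy − (Σx)(Σy)/n = 617.4 − 403 = 214.4
Syy = Σy² − (Σy)²/n = 1412 − 1014 = 398
r = Sxy/√(Sxx·Syy) = 214.4/√(46165.346667) = 214.4/214.861227 = 0.997853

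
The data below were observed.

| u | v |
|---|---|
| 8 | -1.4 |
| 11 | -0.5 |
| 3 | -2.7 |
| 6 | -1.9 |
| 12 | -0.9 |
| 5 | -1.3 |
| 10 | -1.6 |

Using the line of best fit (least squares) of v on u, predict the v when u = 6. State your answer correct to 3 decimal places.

-1.789

n = 7, Σx = 55, Σy = -10.3, Σxy = -69.5, Σx² = 499
Sxx = Σx² − (Σx)²/n = 499 − 432.142857 = 66.857143
Sxy = Σxy − (Σx)(Σy)/n = -69.5 − (-80.928571) = 11.428571
b = Sxy/Sxx = 11.428571/66.857143 = 0.170940
a = ȳ − b·x̄ = -1.471429 − 0.170940·7.857143 = -2.814530
ŷ(6) = a + b·6 = -2.814530 + 0.170940·6 = -1.788889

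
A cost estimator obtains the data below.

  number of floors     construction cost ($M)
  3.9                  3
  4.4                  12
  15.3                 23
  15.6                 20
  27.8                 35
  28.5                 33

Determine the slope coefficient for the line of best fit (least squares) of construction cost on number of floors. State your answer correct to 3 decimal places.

1.103

n = 6, Σx = 95.5, Σy = 126, Σxy = 2641.9, Σx² = 2097.11
Sxx = Σx² − (Σx)²/n = 2097.11 − 1520.041667 = 577.068333
Sxy = Σxy − (Σx)(Σy)/n = 2641.9 − 2005.5 = 636.4
b = Sxy/Sxx = 636.4/577.068333 = 1.102816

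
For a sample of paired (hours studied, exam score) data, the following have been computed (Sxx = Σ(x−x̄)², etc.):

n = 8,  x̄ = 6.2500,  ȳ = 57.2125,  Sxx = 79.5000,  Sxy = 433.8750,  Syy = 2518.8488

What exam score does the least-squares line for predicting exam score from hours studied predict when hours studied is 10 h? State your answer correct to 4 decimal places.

77.6783

b = Sxy/Sxx = 433.875/79.5 = 5.457547
a = ȳ − b·x̄ = 57.2125 − 5.457547·6.25 = 23.102830
ŷ(10) = a + b·10 = 23.102830 + 5.457547·10 = 77.678302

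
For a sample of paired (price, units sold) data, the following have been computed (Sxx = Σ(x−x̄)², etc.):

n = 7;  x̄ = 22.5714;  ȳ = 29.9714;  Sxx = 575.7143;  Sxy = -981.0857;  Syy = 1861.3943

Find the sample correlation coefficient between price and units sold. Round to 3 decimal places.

r = Sxy/√(Sxx·Syy) = -981.0857/√(1071631.316448) = -981.0857/1035.196270 = -0.947729

-0.948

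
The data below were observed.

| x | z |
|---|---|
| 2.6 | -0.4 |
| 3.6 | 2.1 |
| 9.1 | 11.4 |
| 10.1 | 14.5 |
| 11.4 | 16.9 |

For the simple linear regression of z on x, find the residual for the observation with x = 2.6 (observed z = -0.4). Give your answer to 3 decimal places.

-0.188

n = 5, Σx = 36.8, Σy = 44.5, Σxy = 449.37, Σx² = 334.5
Sxx = Σx² − (Σx)²/n = 334.5 − 270.848 = 63.652
Sxy = Σxy − (Σx)(Σy)/n = 449.37 − 327.52 = 121.85
b = Sxy/Sxx = 121.85/63.652 = 1.914315
a = ȳ − b·x̄ = 8.9 − 1.914315·7.36 = -5.189361
ŷ(2.6) = -5.189361 + 1.914315·2.6 = -0.212141
residual = y − ŷ = -0.4 − (-0.212141) = -0.187859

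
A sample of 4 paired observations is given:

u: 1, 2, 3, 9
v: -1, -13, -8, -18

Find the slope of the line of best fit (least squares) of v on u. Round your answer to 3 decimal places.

n = 4, Σx = 15, Σy = -40, Σxy = -213, Σx² = 95
Sxx = Σx² − (Σx)²/n = 95 − 56.25 = 38.75
Sxy = Σxy − (Σx)(Σy)/n = -213 − (-150) = -63
b = Sxy/Sxx = -63/38.75 = -1.625806

-1.626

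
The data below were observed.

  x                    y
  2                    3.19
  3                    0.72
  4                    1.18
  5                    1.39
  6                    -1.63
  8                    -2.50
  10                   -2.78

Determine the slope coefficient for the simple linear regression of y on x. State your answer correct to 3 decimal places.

-0.734

n = 7, Σx = 38, Σy = -0.43, Σxy = -37.37, Σx² = 254
Sxx = Σx² − (Σx)²/n = 254 − 206.285714 = 47.714286
Sxy = Σxy − (Σx)(Σy)/n = -37.37 − (-2.334286) = -35.035714
b = Sxy/Sxx = -35.035714/47.714286 = -0.734281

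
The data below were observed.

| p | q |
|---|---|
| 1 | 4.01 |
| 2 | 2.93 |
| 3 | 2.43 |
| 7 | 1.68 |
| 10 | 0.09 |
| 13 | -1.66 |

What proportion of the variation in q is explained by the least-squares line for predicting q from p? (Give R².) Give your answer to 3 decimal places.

n = 6, Σx = 36, Σy = 9.48, Σxy = 8.24, Σx² = 332, Σy² = 36.156
Sxx = Σx² − (Σx)²/n = 332 − 216 = 116
Sxy = Σxy − (Σx)(Σy)/n = 8.24 − 56.88 = -48.64
Syy = Σy² − (Σy)²/n = 36.156 − 14.9784 = 21.1776
R² = Sxy²/(Sxx·Syy) = (-48.64)²/(116·21.1776) = 0.963058

0.963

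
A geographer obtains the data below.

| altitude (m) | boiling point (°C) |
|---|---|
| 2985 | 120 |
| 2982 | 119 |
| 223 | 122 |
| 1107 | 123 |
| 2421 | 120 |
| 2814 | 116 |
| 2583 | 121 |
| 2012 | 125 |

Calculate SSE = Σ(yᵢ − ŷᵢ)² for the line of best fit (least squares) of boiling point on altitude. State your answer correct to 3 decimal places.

35.016

n = 8, Σx = 17127, Σy = 966, Σxy = 2057412, Σx² = 43577597, Σy² = 116696
Sxx = Σx² − (Σx)²/n = 43577597 − 36666766.125 = 6910830.875
Sxy = Σxy − (Σx)(Σy)/n = 2057412 − 2068085.25 = -10673.25
Syy = Σy² − (Σy)²/n = 116696 − 116644.5 = 51.5
b = Sxy/Sxx = -10673.25/6910830.875 = -0.001544
SSE = Syy − b·Sxy = 51.5 − (-0.001544)·(-10673.25) = 35.015981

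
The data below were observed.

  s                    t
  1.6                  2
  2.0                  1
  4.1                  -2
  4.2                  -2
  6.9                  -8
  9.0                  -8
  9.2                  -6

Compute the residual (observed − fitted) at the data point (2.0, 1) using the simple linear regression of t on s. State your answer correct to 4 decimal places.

n = 7, Σx = 37, Σy = -23, Σxy = -193.8, Σx² = 254.26
Sxx = Σx² − (Σx)²/n = 254.26 − 195.571429 = 58.688571
Sxy = Σxy − (Σx)(Σy)/n = -193.8 − (-121.571429) = -72.228571
b = Sxy/Sxx = -72.228571/58.688571 = -1.230709
a = ȳ − b·x̄ = -3.285714 − (-1.230709)·5.285714 = 3.219464
ŷ(2.0) = 3.219464 + (-1.230709)·2 = 0.758045
residual = y − ŷ = 1 − 0.758045 = 0.241955

0.2420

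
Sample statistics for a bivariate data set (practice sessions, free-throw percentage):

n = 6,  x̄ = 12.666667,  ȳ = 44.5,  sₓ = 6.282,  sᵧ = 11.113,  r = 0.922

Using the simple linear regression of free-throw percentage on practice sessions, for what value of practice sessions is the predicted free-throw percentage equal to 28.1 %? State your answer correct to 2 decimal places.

2.61

b = r · sᵧ/sₓ = 0.922 · 11.113/6.282 = 1.631039
a = ȳ − b·x̄ = 44.5 − 1.631039·12.666667 = 23.840174
Set a + b·x = 28.1: x = (28.1 − 23.840174) / 1.631039 = 2.611726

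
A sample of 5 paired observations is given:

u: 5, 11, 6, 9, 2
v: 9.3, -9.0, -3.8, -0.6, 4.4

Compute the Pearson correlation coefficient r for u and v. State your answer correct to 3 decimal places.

n = 5, Σx = 33, Σy = 0.3, Σxy = -71.9, Σx² = 267, Σy² = 201.65
Sxx = Σx² − (Σx)²/n = 267 − 217.8 = 49.2
Sxy = Σxy − (Σx)(Σy)/n = -71.9 − 1.98 = -73.88
Syy = Σy² − (Σy)²/n = 201.65 − 0.018 = 201.632
r = Sxy/√(Sxx·Syy) = -73.88/√(9920.2944) = -73.88/99.600675 = -0.741762

-0.742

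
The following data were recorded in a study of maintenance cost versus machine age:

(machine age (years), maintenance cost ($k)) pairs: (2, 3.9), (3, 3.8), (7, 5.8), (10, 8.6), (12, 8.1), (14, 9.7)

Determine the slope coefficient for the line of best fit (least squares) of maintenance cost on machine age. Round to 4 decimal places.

0.5051

n = 6, Σx = 48, Σy = 39.9, Σxy = 378.8, Σx² = 502
Sxx = Σx² − (Σx)²/n = 502 − 384 = 118
Sxy = Σxy − (Σx)(Σy)/n = 378.8 − 319.2 = 59.6
b = Sxy/Sxx = 59.6/118 = 0.505085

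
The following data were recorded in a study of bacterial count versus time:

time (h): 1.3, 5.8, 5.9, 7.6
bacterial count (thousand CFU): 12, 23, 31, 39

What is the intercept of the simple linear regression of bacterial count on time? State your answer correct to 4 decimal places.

n = 4, Σx = 20.6, Σy = 105, Σxy = 628.3, Σx² = 127.9
Sxx = Σx² − (Σx)²/n = 127.9 − 106.09 = 21.81
Sxy = Σxy − (Σx)(Σy)/n = 628.3 − 540.75 = 87.55
b = Sxy/Sxx = 87.55/21.81 = 4.014214
a = ȳ − b·x̄ = 26.25 − 4.014214·5.15 = 5.576800

5.5768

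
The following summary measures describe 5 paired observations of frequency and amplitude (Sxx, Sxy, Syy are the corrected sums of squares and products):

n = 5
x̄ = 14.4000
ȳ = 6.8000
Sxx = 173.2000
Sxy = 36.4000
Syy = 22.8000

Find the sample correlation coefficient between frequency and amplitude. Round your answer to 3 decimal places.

r = Sxy/√(Sxx·Syy) = 36.4/√(3948.96) = 36.4/62.840751 = 0.579242

0.579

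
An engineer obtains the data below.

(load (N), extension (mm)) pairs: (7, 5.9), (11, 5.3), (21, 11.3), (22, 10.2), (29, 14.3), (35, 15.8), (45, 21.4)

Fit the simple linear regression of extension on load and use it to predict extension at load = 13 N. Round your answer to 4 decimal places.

n = 7, Σx = 170, Σy = 84.2, Σxy = 2492, Σx² = 5186
Sxx = Σx² − (Σx)²/n = 5186 − 4128.571429 = 1057.428571
Sxy = Σxy − (Σx)(Σy)/n = 2492 − 2044.857143 = 447.142857
b = Sxy/Sxx = 447.142857/1057.428571 = 0.422859
a = ȳ − b·x̄ = 12.028571 − 0.422859·24.285714 = 1.759146
ŷ(13) = a + b·13 = 1.759146 + 0.422859·13 = 7.256309

7.2563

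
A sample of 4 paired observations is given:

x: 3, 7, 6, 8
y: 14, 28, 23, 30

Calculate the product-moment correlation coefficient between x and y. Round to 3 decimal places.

0.995

n = 4, Σx = 24, Σy = 95, Σxy = 616, Σx² = 158, Σy² = 2409
Sxx = Σx² − (Σx)²/n = 158 − 144 = 14
Sxy = Σxy − (Σx)(Σy)/n = 616 − 570 = 46
Syy = Σy² − (Σy)²/n = 2409 − 2256.25 = 152.75
r = Sxy/√(Sxx·Syy) = 46/√(2138.5) = 46/46.243919 = 0.994725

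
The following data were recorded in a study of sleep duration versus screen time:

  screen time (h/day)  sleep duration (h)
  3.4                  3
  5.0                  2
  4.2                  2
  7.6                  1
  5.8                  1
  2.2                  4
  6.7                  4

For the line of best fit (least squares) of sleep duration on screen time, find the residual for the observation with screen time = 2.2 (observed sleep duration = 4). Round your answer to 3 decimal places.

0.637

n = 7, Σx = 34.9, Σy = 17, Σxy = 77.6, Σx² = 195.33
Sxx = Σx² − (Σx)²/n = 195.33 − 174.001429 = 21.328571
Sxy = Σxy − (Σx)(Σy)/n = 77.6 − 84.757143 = -7.157143
b = Sxy/Sxx = -7.157143/21.328571 = -0.335566
a = ȳ − b·x̄ = 2.428571 − (-0.335566)·4.985714 = 4.101608
ŷ(2.2) = 4.101608 + (-0.335566)·2.2 = 3.363362
residual = y − ŷ = 4 − 3.363362 = 0.636638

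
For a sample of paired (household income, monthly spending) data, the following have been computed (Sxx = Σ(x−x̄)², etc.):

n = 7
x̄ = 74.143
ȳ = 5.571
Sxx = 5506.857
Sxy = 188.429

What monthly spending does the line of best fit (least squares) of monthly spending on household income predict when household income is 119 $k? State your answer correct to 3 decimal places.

7.106

b = Sxy/Sxx = 188.429/5506.857 = 0.034217
a = ȳ − b·x̄ = 5.571 − 0.034217·74.143 = 3.034037
ŷ(119) = a + b·119 = 3.034037 + 0.034217·119 = 7.105879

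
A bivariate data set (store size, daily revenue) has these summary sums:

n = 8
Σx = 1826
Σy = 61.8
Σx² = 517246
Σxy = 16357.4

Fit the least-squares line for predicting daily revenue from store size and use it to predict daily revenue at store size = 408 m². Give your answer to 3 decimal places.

Sxx = Σx² − (Σx)²/n = 517246 − 416784.5 = 100461.5
Sxy = Σxy − (Σx)(Σy)/n = 16357.4 − 14105.85 = 2251.55
b = Sxy/Sxx = 2251.55/100461.5 = 0.022412
a = ȳ − b·x̄ = 7.725 − 0.022412·228.25 = 2.609445
ŷ(408) = a + b·408 = 2.609445 + 0.022412·408 = 11.753569

11.754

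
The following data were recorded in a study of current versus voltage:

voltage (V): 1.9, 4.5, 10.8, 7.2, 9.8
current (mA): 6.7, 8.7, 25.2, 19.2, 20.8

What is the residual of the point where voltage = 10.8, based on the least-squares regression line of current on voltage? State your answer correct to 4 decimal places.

0.7301

n = 5, Σx = 34.2, Σy = 80.6, Σxy = 666.12, Σx² = 288.38
Sxx = Σx² − (Σx)²/n = 288.38 − 233.928 = 54.452
Sxy = Σxy − (Σx)(Σy)/n = 666.12 − 551.304 = 114.816
b = Sxy/Sxx = 114.816/54.452 = 2.108573
a = ȳ − b·x̄ = 16.12 − 2.108573·6.84 = 1.697363
ŷ(10.8) = 1.697363 + 2.108573·10.8 = 24.469948
residual = y − ŷ = 25.2 − 24.469948 = 0.730052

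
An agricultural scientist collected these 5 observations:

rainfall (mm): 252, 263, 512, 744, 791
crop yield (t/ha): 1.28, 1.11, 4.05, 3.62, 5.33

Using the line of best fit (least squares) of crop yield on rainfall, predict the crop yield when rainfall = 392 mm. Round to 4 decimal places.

2.2893

n = 5, Σx = 2562, Σy = 15.39, Σxy = 9597.4, Σx² = 1574034
Sxx = Σx² − (Σx)²/n = 1574034 − 1312768.8 = 261265.2
Sxy = Σxy − (Σx)(Σy)/n = 9597.4 − 7885.836 = 1711.564
b = Sxy/Sxx = 1711.564/261265.2 = 0.006551
a = ȳ − b·x̄ = 3.078 − 0.006551·512.4 = -0.278763
ŷ(392) = a + b·392 = -0.278763 + 0.006551·392 = 2.289252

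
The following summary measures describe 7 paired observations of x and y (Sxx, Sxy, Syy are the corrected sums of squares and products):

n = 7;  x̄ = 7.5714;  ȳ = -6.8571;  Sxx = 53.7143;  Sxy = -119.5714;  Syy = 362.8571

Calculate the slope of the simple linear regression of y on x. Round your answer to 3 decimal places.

-2.226

b = Sxy/Sxx = -119.5714/53.7143 = -2.226063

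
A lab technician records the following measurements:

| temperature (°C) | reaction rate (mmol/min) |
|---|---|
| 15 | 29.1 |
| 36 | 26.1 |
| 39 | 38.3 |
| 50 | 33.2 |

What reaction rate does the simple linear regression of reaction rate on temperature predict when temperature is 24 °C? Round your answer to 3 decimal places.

30.042

n = 4, Σx = 140, Σy = 126.7, Σxy = 4529.8, Σx² = 5542
Sxx = Σx² − (Σx)²/n = 5542 − 4900 = 642
Sxy = Σxy − (Σx)(Σy)/n = 4529.8 − 4434.5 = 95.3
b = Sxy/Sxx = 95.3/642 = 0.148442
a = ȳ − b·x̄ = 31.675 − 0.148442·35 = 26.479517
ŷ(24) = a + b·24 = 26.479517 + 0.148442·24 = 30.042134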